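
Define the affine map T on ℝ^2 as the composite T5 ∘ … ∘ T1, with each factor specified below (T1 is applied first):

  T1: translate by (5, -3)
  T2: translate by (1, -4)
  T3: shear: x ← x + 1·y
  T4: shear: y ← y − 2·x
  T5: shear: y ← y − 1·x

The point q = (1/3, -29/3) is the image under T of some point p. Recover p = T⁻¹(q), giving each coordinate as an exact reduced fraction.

p = (3, -5/3)

T1 = [1 0 5; 0 1 -3; 0 0 1]
T2·T1 = [1 0 6; 0 1 -7; 0 0 1]
T3·…·T1 = [1 1 -1; 0 1 -7; 0 0 1]
T4·…·T1 = [1 1 -1; -2 -1 -5; 0 0 1]
T5·…·T1 = [1 1 -1; -3 -2 -4; 0 0 1]
det M = 1; M⁻¹ = [-2 -1 -6; 3 1 7; 0 0 1]
M⁻¹ · (1/3, -29/3)ᵀ = (3, -5/3)ᵀ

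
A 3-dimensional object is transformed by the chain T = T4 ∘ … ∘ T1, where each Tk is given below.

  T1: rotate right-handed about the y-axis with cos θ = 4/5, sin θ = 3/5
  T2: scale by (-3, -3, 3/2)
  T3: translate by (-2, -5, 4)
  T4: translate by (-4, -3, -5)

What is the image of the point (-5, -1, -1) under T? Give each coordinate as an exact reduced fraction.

T(p) = (39/5, -5, 23/10)

T1 rotate right-handed about the y-axis with cos θ = 4/5, sin θ = 3/5: (-5, -1, -1) → (-23/5, -1, 11/5)
T2 scale by (-3, -3, 3/2): (-23/5, -1, 11/5) → (69/5, 3, 33/10)
T3 translate by (-2, -5, 4): (69/5, 3, 33/10) → (59/5, -2, 73/10)
T4 translate by (-4, -3, -5): (59/5, -2, 73/10) → (39/5, -5, 23/10)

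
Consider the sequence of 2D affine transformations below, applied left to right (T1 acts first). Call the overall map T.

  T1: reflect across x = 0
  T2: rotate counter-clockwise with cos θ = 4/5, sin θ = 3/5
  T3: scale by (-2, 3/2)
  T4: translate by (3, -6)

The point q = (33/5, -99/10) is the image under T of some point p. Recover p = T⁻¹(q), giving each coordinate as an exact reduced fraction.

p = (3, -1)

T1 = [-1 0 0; 0 1 0; 0 0 1]
T2·T1 = [-4/5 -3/5 0; -3/5 4/5 0; 0 0 1]
T3·…·T1 = [8/5 6/5 0; -9/10 6/5 0; 0 0 1]
T4·…·T1 = [8/5 6/5 3; -9/10 6/5 -6; 0 0 1]
det M = 3; M⁻¹ = [2/5 -2/5 -18/5; 3/10 8/15 23/10; 0 0 1]
M⁻¹ · (33/5, -99/10)ᵀ = (3, -1)ᵀ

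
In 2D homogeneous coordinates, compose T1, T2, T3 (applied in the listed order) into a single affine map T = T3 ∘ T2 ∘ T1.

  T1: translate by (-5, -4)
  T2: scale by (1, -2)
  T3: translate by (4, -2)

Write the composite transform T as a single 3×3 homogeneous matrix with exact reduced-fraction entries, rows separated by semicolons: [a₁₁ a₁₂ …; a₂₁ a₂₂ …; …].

T = [1 0 -1; 0 -2 6; 0 0 1]

T1 = [1 0 -5; 0 1 -4; 0 0 1]
T2·T1 = [1 0 -5; 0 -2 8; 0 0 1]
T3·…·T1 = [1 0 -1; 0 -2 6; 0 0 1]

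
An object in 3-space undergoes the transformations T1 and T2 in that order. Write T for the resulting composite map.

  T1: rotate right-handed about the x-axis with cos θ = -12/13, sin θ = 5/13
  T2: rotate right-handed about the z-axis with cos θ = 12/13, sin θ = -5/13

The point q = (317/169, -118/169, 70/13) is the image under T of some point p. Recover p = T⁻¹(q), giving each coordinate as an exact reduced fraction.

p = (2, 2, -5)

T1 = [1 0 0 0; 0 -12/13 -5/13 0; 0 5/13 -12/13 0; 0 0 0 1]
T2·T1 = [12/13 -60/169 -25/169 0; -5/13 -144/169 -60/169 0; 0 5/13 -12/13 0; 0 0 0 1]
det M = 1; M⁻¹ = [12/13 -5/13 0 0; -60/169 -144/169 5/13 0; -25/169 -60/169 -12/13 0; 0 0 0 1]
M⁻¹ · (317/169, -118/169, 70/13)ᵀ = (2, 2, -5)ᵀ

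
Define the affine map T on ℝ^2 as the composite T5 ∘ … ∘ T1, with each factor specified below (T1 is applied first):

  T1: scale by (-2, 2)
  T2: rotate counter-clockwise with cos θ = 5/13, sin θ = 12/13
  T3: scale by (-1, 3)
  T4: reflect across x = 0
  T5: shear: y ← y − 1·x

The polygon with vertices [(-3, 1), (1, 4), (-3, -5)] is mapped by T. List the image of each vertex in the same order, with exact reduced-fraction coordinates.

T1 scale by (-2, 2): (-3, 1) → (6, 2); (1, 4) → (-2, 8); (-3, -5) → (6, -10)
T2 rotate counter-clockwise with cos θ = 5/13, sin θ = 12/13: (6, 2) → (6/13, 82/13); (-2, 8) → (-106/13, 16/13); (6, -10) → (150/13, 22/13)
T3 scale by (-1, 3): (6/13, 82/13) → (-6/13, 246/13); (-106/13, 16/13) → (106/13, 48/13); (150/13, 22/13) → (-150/13, 66/13)
T4 reflect across x = 0: (-6/13, 246/13) → (6/13, 246/13); (106/13, 48/13) → (-106/13, 48/13); (-150/13, 66/13) → (150/13, 66/13)
T5 shear: y ← y − 1·x: (6/13, 246/13) → (6/13, 240/13); (-106/13, 48/13) → (-106/13, 154/13); (150/13, 66/13) → (150/13, -84/13)

image vertices: (6/13, 240/13), (-106/13, 154/13), (150/13, -84/13)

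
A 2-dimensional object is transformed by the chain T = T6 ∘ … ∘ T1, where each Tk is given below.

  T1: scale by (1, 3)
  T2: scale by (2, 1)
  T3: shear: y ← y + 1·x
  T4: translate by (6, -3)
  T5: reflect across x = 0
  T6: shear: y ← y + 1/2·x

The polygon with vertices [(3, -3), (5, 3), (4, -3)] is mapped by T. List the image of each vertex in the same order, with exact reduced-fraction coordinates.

image vertices: (-12, -12), (-16, 8), (-14, -11)

T1 scale by (1, 3): (3, -3) → (3, -9); (5, 3) → (5, 9); (4, -3) → (4, -9)
T2 scale by (2, 1): (3, -9) → (6, -9); (5, 9) → (10, 9); (4, -9) → (8, -9)
T3 shear: y ← y + 1·x: (6, -9) → (6, -3); (10, 9) → (10, 19); (8, -9) → (8, -1)
T4 translate by (6, -3): (6, -3) → (12, -6); (10, 19) → (16, 16); (8, -1) → (14, -4)
T5 reflect across x = 0: (12, -6) → (-12, -6); (16, 16) → (-16, 16); (14, -4) → (-14, -4)
T6 shear: y ← y + 1/2·x: (-12, -6) → (-12, -12); (-16, 16) → (-16, 8); (-14, -4) → (-14, -11)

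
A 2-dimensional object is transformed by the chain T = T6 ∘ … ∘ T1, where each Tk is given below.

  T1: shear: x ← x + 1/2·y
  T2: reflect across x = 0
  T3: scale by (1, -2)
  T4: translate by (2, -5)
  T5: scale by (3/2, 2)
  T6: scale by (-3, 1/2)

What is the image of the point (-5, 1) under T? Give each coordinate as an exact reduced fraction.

T1 shear: x ← x + 1/2·y: (-5, 1) → (-9/2, 1)
T2 reflect across x = 0: (-9/2, 1) → (9/2, 1)
T3 scale by (1, -2): (9/2, 1) → (9/2, -2)
T4 translate by (2, -5): (9/2, -2) → (13/2, -7)
T5 scale by (3/2, 2): (13/2, -7) → (39/4, -14)
T6 scale by (-3, 1/2): (39/4, -14) → (-117/4, -7)

T(p) = (-117/4, -7)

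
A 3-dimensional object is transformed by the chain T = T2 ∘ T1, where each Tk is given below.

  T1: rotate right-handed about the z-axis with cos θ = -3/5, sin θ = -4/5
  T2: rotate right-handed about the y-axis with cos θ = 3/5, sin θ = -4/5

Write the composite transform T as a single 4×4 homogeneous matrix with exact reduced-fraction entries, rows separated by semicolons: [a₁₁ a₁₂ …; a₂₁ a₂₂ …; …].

T1 = [-3/5 4/5 0 0; -4/5 -3/5 0 0; 0 0 1 0; 0 0 0 1]
T2·T1 = [-9/25 12/25 -4/5 0; -4/5 -3/5 0 0; -12/25 16/25 3/5 0; 0 0 0 1]

T = [-9/25 12/25 -4/5 0; -4/5 -3/5 0 0; -12/25 16/25 3/5 0; 0 0 0 1]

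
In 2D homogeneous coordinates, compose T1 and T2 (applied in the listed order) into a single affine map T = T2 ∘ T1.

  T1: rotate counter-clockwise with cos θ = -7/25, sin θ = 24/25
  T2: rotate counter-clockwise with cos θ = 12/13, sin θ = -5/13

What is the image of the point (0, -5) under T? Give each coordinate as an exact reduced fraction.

T(p) = (323/65, -36/65)

T1 rotate counter-clockwise with cos θ = -7/25, sin θ = 24/25: (0, -5) → (24/5, 7/5)
T2 rotate counter-clockwise with cos θ = 12/13, sin θ = -5/13: (24/5, 7/5) → (323/65, -36/65)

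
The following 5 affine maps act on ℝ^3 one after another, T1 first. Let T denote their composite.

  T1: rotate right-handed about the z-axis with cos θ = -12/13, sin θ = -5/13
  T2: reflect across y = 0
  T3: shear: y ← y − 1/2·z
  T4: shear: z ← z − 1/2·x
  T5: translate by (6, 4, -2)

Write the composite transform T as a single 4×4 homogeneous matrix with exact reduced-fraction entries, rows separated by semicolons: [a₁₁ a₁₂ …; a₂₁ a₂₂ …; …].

T = [-12/13 5/13 0 6; 5/13 12/13 -1/2 4; 6/13 -5/26 1 -2; 0 0 0 1]

T1 = [-12/13 5/13 0 0; -5/13 -12/13 0 0; 0 0 1 0; 0 0 0 1]
T2·T1 = [-12/13 5/13 0 0; 5/13 12/13 0 0; 0 0 1 0; 0 0 0 1]
T3·…·T1 = [-12/13 5/13 0 0; 5/13 12/13 -1/2 0; 0 0 1 0; 0 0 0 1]
T4·…·T1 = [-12/13 5/13 0 0; 5/13 12/13 -1/2 0; 6/13 -5/26 1 0; 0 0 0 1]
T5·…·T1 = [-12/13 5/13 0 6; 5/13 12/13 -1/2 4; 6/13 -5/26 1 -2; 0 0 0 1]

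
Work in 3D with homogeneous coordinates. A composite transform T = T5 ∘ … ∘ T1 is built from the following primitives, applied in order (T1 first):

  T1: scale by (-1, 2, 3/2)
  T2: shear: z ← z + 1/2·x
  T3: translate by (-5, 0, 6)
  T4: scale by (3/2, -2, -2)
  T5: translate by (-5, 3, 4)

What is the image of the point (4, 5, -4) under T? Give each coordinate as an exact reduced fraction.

T(p) = (-37/2, -17, 8)

T1 scale by (-1, 2, 3/2): (4, 5, -4) → (-4, 10, -6)
T2 shear: z ← z + 1/2·x: (-4, 10, -6) → (-4, 10, -8)
T3 translate by (-5, 0, 6): (-4, 10, -8) → (-9, 10, -2)
T4 scale by (3/2, -2, -2): (-9, 10, -2) → (-27/2, -20, 4)
T5 translate by (-5, 3, 4): (-27/2, -20, 4) → (-37/2, -17, 8)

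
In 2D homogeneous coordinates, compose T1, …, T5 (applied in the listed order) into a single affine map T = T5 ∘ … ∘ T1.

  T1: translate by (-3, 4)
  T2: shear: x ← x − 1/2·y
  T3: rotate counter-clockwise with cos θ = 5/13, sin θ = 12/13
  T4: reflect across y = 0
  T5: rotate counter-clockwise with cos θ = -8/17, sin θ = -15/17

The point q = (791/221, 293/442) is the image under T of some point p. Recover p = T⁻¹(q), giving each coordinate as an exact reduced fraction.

p = (0, -3)

T1 = [1 0 -3; 0 1 4; 0 0 1]
T2·T1 = [1 -1/2 -5; 0 1 4; 0 0 1]
T3·…·T1 = [5/13 -29/26 -73/13; 12/13 -1/13 -40/13; 0 0 1]
T4·…·T1 = [5/13 -29/26 -73/13; -12/13 1/13 40/13; 0 0 1]
T5·…·T1 = [-220/221 131/221 1184/221; 21/221 419/442 775/221; 0 0 1]
det M = -1; M⁻¹ = [-419/442 131/221 3; 21/221 220/221 -4; 0 0 1]
M⁻¹ · (791/221, 293/442)ᵀ = (0, -3)ᵀ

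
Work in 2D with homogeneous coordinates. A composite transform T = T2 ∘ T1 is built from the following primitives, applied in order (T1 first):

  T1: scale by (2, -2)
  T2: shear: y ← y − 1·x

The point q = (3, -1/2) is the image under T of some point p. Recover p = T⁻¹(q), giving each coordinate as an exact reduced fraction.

T1 = [2 0 0; 0 -2 0; 0 0 1]
T2·T1 = [2 0 0; -2 -2 0; 0 0 1]
det M = -4; M⁻¹ = [1/2 0 0; -1/2 -1/2 0; 0 0 1]
M⁻¹ · (3, -1/2)ᵀ = (3/2, -5/4)ᵀ

p = (3/2, -5/4)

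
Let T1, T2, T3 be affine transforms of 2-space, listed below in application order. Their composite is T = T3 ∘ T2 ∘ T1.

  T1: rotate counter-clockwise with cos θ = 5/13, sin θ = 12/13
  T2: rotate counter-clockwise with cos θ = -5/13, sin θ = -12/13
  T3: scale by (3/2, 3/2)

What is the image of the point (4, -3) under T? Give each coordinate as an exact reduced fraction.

T1 rotate counter-clockwise with cos θ = 5/13, sin θ = 12/13: (4, -3) → (56/13, 33/13)
T2 rotate counter-clockwise with cos θ = -5/13, sin θ = -12/13: (56/13, 33/13) → (116/169, -837/169)
T3 scale by (3/2, 3/2): (116/169, -837/169) → (174/169, -2511/338)

T(p) = (174/169, -2511/338)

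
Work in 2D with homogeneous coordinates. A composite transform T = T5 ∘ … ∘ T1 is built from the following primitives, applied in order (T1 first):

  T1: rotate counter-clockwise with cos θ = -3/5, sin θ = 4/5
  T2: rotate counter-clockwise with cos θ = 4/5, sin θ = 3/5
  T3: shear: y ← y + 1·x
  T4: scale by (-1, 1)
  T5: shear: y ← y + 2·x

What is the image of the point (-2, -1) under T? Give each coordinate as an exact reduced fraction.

T(p) = (-11/5, -9/5)

T1 rotate counter-clockwise with cos θ = -3/5, sin θ = 4/5: (-2, -1) → (2, -1)
T2 rotate counter-clockwise with cos θ = 4/5, sin θ = 3/5: (2, -1) → (11/5, 2/5)
T3 shear: y ← y + 1·x: (11/5, 2/5) → (11/5, 13/5)
T4 scale by (-1, 1): (11/5, 13/5) → (-11/5, 13/5)
T5 shear: y ← y + 2·x: (-11/5, 13/5) → (-11/5, -9/5)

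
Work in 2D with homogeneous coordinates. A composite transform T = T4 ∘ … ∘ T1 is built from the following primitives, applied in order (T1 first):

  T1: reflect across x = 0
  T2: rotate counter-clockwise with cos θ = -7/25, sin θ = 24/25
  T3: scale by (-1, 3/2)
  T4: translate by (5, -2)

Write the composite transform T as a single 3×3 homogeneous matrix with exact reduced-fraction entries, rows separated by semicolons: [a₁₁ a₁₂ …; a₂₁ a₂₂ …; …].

T = [-7/25 24/25 5; -36/25 -21/50 -2; 0 0 1]

T1 = [-1 0 0; 0 1 0; 0 0 1]
T2·T1 = [7/25 -24/25 0; -24/25 -7/25 0; 0 0 1]
T3·…·T1 = [-7/25 24/25 0; -36/25 -21/50 0; 0 0 1]
T4·…·T1 = [-7/25 24/25 5; -36/25 -21/50 -2; 0 0 1]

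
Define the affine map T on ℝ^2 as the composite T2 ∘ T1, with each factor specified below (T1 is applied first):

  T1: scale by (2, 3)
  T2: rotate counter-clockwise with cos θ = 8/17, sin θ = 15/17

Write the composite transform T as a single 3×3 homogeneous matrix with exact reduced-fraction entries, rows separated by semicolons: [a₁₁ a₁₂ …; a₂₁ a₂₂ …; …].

T = [16/17 -45/17 0; 30/17 24/17 0; 0 0 1]

T1 = [2 0 0; 0 3 0; 0 0 1]
T2·T1 = [16/17 -45/17 0; 30/17 24/17 0; 0 0 1]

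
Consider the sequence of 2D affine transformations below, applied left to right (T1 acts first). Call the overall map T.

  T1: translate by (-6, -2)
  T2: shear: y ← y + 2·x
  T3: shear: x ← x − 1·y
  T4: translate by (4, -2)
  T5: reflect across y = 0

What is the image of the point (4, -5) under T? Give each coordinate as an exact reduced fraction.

T1 translate by (-6, -2): (4, -5) → (-2, -7)
T2 shear: y ← y + 2·x: (-2, -7) → (-2, -11)
T3 shear: x ← x − 1·y: (-2, -11) → (9, -11)
T4 translate by (4, -2): (9, -11) → (13, -13)
T5 reflect across y = 0: (13, -13) → (13, 13)

T(p) = (13, 13)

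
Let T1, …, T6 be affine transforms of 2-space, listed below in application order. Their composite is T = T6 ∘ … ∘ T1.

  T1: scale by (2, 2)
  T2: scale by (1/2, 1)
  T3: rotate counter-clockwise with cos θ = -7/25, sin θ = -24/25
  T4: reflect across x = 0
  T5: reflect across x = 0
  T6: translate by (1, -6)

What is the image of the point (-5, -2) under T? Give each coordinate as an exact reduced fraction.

T1 scale by (2, 2): (-5, -2) → (-10, -4)
T2 scale by (1/2, 1): (-10, -4) → (-5, -4)
T3 rotate counter-clockwise with cos θ = -7/25, sin θ = -24/25: (-5, -4) → (-61/25, 148/25)
T4 reflect across x = 0: (-61/25, 148/25) → (61/25, 148/25)
T5 reflect across x = 0: (61/25, 148/25) → (-61/25, 148/25)
T6 translate by (1, -6): (-61/25, 148/25) → (-36/25, -2/25)

T(p) = (-36/25, -2/25)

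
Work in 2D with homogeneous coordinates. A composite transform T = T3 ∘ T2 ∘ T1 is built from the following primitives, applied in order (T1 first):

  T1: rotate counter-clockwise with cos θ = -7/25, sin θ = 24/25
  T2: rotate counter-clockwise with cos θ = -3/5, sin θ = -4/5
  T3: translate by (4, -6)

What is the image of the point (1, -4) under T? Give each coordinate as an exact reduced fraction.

T(p) = (441/125, -1262/125)

T1 rotate counter-clockwise with cos θ = -7/25, sin θ = 24/25: (1, -4) → (89/25, 52/25)
T2 rotate counter-clockwise with cos θ = -3/5, sin θ = -4/5: (89/25, 52/25) → (-59/125, -512/125)
T3 translate by (4, -6): (-59/125, -512/125) → (441/125, -1262/125)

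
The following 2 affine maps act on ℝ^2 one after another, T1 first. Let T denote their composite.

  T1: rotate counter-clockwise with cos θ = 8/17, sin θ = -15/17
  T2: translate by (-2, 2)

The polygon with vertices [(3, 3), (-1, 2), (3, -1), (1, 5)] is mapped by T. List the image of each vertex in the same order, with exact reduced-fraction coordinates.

image vertices: (35/17, 13/17), (-12/17, 65/17), (-25/17, -19/17), (49/17, 59/17)

T1 rotate counter-clockwise with cos θ = 8/17, sin θ = -15/17: (3, 3) → (69/17, -21/17); (-1, 2) → (22/17, 31/17); (3, -1) → (9/17, -53/17); (1, 5) → (83/17, 25/17)
T2 translate by (-2, 2): (69/17, -21/17) → (35/17, 13/17); (22/17, 31/17) → (-12/17, 65/17); (9/17, -53/17) → (-25/17, -19/17); (83/17, 25/17) → (49/17, 59/17)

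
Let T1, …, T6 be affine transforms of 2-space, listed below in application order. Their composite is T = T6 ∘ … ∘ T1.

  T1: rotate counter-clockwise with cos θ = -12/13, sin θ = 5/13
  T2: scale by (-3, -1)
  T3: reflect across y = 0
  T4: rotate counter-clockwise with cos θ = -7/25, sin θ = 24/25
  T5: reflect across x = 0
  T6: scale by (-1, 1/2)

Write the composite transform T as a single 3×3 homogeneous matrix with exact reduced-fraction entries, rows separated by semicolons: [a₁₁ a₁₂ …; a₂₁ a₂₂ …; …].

T = [-372/325 183/325 0; 829/650 222/325 0; 0 0 1]

T1 = [-12/13 -5/13 0; 5/13 -12/13 0; 0 0 1]
T2·T1 = [36/13 15/13 0; -5/13 12/13 0; 0 0 1]
T3·…·T1 = [36/13 15/13 0; 5/13 -12/13 0; 0 0 1]
T4·…·T1 = [-372/325 183/325 0; 829/325 444/325 0; 0 0 1]
T5·…·T1 = [372/325 -183/325 0; 829/325 444/325 0; 0 0 1]
T6·…·T1 = [-372/325 183/325 0; 829/650 222/325 0; 0 0 1]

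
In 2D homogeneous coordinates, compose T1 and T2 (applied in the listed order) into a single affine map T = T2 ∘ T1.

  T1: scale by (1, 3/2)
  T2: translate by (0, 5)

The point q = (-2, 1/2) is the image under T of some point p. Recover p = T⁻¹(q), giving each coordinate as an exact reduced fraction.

p = (-2, -3)

T1 = [1 0 0; 0 3/2 0; 0 0 1]
T2·T1 = [1 0 0; 0 3/2 5; 0 0 1]
det M = 3/2; M⁻¹ = [1 0 0; 0 2/3 -10/3; 0 0 1]
M⁻¹ · (-2, 1/2)ᵀ = (-2, -3)ᵀ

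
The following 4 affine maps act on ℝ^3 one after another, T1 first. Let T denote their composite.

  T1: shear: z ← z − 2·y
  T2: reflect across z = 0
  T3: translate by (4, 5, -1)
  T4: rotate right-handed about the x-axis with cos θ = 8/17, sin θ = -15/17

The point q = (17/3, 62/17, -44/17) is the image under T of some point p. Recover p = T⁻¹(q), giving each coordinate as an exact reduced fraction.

T1 = [1 0 0 0; 0 1 0 0; 0 -2 1 0; 0 0 0 1]
T2·T1 = [1 0 0 0; 0 1 0 0; 0 2 -1 0; 0 0 0 1]
T3·…·T1 = [1 0 0 4; 0 1 0 5; 0 2 -1 -1; 0 0 0 1]
T4·…·T1 = [1 0 0 4; 0 38/17 -15/17 25/17; 0 1/17 -8/17 -83/17; 0 0 0 1]
det M = -1; M⁻¹ = [1 0 0 -4; 0 8/17 -15/17 -5; 0 1/17 -38/17 -11; 0 0 0 1]
M⁻¹ · (17/3, 62/17, -44/17)ᵀ = (5/3, -1, -5)ᵀ

p = (5/3, -1, -5)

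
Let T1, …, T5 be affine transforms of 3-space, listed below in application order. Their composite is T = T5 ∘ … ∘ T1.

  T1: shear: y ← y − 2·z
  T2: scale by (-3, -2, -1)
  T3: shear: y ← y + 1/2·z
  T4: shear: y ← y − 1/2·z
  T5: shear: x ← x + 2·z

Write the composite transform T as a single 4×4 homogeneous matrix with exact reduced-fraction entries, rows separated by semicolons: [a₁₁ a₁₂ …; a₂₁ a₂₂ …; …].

T1 = [1 0 0 0; 0 1 -2 0; 0 0 1 0; 0 0 0 1]
T2·T1 = [-3 0 0 0; 0 -2 4 0; 0 0 -1 0; 0 0 0 1]
T3·…·T1 = [-3 0 0 0; 0 -2 7/2 0; 0 0 -1 0; 0 0 0 1]
T4·…·T1 = [-3 0 0 0; 0 -2 4 0; 0 0 -1 0; 0 0 0 1]
T5·…·T1 = [-3 0 -2 0; 0 -2 4 0; 0 0 -1 0; 0 0 0 1]

T = [-3 0 -2 0; 0 -2 4 0; 0 0 -1 0; 0 0 0 1]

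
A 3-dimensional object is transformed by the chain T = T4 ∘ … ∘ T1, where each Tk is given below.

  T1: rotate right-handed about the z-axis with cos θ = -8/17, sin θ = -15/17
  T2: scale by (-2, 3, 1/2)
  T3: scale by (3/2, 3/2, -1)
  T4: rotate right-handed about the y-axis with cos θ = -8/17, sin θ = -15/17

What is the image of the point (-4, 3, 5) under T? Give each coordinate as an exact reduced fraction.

T(p) = (4971/578, 162/17, -3125/289)

T1 rotate right-handed about the z-axis with cos θ = -8/17, sin θ = -15/17: (-4, 3, 5) → (77/17, 36/17, 5)
T2 scale by (-2, 3, 1/2): (77/17, 36/17, 5) → (-154/17, 108/17, 5/2)
T3 scale by (3/2, 3/2, -1): (-154/17, 108/17, 5/2) → (-231/17, 162/17, -5/2)
T4 rotate right-handed about the y-axis with cos θ = -8/17, sin θ = -15/17: (-231/17, 162/17, -5/2) → (4971/578, 162/17, -3125/289)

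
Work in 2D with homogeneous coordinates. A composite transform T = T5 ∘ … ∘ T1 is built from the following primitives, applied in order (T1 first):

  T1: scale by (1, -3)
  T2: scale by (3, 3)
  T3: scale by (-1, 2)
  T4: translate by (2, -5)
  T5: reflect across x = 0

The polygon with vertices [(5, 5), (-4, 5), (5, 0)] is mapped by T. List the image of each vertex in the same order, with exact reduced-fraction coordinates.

image vertices: (13, -95), (-14, -95), (13, -5)

T1 scale by (1, -3): (5, 5) → (5, -15); (-4, 5) → (-4, -15); (5, 0) → (5, 0)
T2 scale by (3, 3): (5, -15) → (15, -45); (-4, -15) → (-12, -45); (5, 0) → (15, 0)
T3 scale by (-1, 2): (15, -45) → (-15, -90); (-12, -45) → (12, -90); (15, 0) → (-15, 0)
T4 translate by (2, -5): (-15, -90) → (-13, -95); (12, -90) → (14, -95); (-15, 0) → (-13, -5)
T5 reflect across x = 0: (-13, -95) → (13, -95); (14, -95) → (-14, -95); (-13, -5) → (13, -5)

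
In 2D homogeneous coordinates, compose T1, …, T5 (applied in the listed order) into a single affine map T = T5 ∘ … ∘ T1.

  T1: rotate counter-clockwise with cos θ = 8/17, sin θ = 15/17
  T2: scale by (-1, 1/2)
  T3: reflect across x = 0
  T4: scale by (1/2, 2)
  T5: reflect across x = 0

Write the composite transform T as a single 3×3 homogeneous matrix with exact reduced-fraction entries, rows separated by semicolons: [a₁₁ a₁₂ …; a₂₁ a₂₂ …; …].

T1 = [8/17 -15/17 0; 15/17 8/17 0; 0 0 1]
T2·T1 = [-8/17 15/17 0; 15/34 4/17 0; 0 0 1]
T3·…·T1 = [8/17 -15/17 0; 15/34 4/17 0; 0 0 1]
T4·…·T1 = [4/17 -15/34 0; 15/17 8/17 0; 0 0 1]
T5·…·T1 = [-4/17 15/34 0; 15/17 8/17 0; 0 0 1]

T = [-4/17 15/34 0; 15/17 8/17 0; 0 0 1]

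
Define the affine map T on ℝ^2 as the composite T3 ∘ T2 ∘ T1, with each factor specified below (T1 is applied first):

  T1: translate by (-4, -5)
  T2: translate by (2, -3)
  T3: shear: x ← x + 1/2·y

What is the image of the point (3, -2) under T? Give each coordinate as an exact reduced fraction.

T(p) = (-4, -10)

T1 translate by (-4, -5): (3, -2) → (-1, -7)
T2 translate by (2, -3): (-1, -7) → (1, -10)
T3 shear: x ← x + 1/2·y: (1, -10) → (-4, -10)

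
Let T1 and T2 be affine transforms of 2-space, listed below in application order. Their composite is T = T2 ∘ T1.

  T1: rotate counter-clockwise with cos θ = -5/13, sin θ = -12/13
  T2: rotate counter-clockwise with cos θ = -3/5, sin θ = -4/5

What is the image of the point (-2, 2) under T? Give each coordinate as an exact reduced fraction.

T1 rotate counter-clockwise with cos θ = -5/13, sin θ = -12/13: (-2, 2) → (34/13, 14/13)
T2 rotate counter-clockwise with cos θ = -3/5, sin θ = -4/5: (34/13, 14/13) → (-46/65, -178/65)

T(p) = (-46/65, -178/65)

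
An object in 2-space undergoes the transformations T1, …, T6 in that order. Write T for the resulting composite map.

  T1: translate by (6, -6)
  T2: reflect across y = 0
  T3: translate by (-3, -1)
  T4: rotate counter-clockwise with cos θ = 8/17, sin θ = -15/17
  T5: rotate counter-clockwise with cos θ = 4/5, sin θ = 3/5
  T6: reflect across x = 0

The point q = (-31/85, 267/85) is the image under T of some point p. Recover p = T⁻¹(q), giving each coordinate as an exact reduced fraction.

T1 = [1 0 6; 0 1 -6; 0 0 1]
T2·T1 = [1 0 6; 0 -1 6; 0 0 1]
T3·…·T1 = [1 0 3; 0 -1 5; 0 0 1]
T4·…·T1 = [8/17 -15/17 99/17; -15/17 -8/17 -5/17; 0 0 1]
T5·…·T1 = [77/85 -36/85 411/85; -36/85 -77/85 277/85; 0 0 1]
T6·…·T1 = [-77/85 36/85 -411/85; -36/85 -77/85 277/85; 0 0 1]
det M = 1; M⁻¹ = [-77/85 -36/85 -3; 36/85 -77/85 5; 0 0 1]
M⁻¹ · (-31/85, 267/85)ᵀ = (-4, 2)ᵀ

p = (-4, 2)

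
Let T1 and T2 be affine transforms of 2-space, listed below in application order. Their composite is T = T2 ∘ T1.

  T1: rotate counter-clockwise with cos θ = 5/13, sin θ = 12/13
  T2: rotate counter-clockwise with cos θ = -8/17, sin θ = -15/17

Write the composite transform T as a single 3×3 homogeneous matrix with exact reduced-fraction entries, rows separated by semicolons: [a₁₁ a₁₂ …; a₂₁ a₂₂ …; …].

T1 = [5/13 -12/13 0; 12/13 5/13 0; 0 0 1]
T2·T1 = [140/221 171/221 0; -171/221 140/221 0; 0 0 1]

T = [140/221 171/221 0; -171/221 140/221 0; 0 0 1]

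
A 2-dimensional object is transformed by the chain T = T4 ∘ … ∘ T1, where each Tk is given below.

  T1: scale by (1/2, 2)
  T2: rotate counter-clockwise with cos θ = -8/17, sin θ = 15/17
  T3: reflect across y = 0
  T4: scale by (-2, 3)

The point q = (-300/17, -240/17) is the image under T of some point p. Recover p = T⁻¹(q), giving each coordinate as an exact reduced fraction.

T1 = [1/2 0 0; 0 2 0; 0 0 1]
T2·T1 = [-4/17 -30/17 0; 15/34 -16/17 0; 0 0 1]
T3·…·T1 = [-4/17 -30/17 0; -15/34 16/17 0; 0 0 1]
T4·…·T1 = [8/17 60/17 0; -45/34 48/17 0; 0 0 1]
det M = 6; M⁻¹ = [8/17 -10/17 0; 15/68 4/51 0; 0 0 1]
M⁻¹ · (-300/17, -240/17)ᵀ = (0, -5)ᵀ

p = (0, -5)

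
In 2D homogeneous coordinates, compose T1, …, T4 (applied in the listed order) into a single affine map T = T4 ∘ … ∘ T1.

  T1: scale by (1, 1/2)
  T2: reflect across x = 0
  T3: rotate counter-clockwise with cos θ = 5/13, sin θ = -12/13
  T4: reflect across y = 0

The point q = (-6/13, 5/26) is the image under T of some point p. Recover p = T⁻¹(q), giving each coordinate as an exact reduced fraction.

p = (0, -1)

T1 = [1 0 0; 0 1/2 0; 0 0 1]
T2·T1 = [-1 0 0; 0 1/2 0; 0 0 1]
T3·…·T1 = [-5/13 6/13 0; 12/13 5/26 0; 0 0 1]
T4·…·T1 = [-5/13 6/13 0; -12/13 -5/26 0; 0 0 1]
det M = 1/2; M⁻¹ = [-5/13 -12/13 0; 24/13 -10/13 0; 0 0 1]
M⁻¹ · (-6/13, 5/26)ᵀ = (0, -1)ᵀ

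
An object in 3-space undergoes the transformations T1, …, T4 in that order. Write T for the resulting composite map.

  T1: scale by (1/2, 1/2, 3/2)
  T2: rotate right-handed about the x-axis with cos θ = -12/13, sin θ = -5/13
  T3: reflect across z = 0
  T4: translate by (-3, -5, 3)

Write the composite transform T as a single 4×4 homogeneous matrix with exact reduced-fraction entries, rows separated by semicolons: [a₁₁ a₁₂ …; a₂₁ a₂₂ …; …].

T1 = [1/2 0 0 0; 0 1/2 0 0; 0 0 3/2 0; 0 0 0 1]
T2·T1 = [1/2 0 0 0; 0 -6/13 15/26 0; 0 -5/26 -18/13 0; 0 0 0 1]
T3·…·T1 = [1/2 0 0 0; 0 -6/13 15/26 0; 0 5/26 18/13 0; 0 0 0 1]
T4·…·T1 = [1/2 0 0 -3; 0 -6/13 15/26 -5; 0 5/26 18/13 3; 0 0 0 1]

T = [1/2 0 0 -3; 0 -6/13 15/26 -5; 0 5/26 18/13 3; 0 0 0 1]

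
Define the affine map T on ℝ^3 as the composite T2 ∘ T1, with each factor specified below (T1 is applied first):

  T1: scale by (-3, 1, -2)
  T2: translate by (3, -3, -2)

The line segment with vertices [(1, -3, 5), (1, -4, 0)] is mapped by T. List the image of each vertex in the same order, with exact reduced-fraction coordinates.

T1 scale by (-3, 1, -2): (1, -3, 5) → (-3, -3, -10); (1, -4, 0) → (-3, -4, 0)
T2 translate by (3, -3, -2): (-3, -3, -10) → (0, -6, -12); (-3, -4, 0) → (0, -7, -2)

image vertices: (0, -6, -12), (0, -7, -2)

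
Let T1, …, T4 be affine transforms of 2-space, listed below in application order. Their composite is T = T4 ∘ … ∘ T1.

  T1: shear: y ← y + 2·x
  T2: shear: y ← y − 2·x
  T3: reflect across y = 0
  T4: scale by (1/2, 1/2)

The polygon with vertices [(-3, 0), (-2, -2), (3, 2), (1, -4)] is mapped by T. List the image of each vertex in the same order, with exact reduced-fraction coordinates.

image vertices: (-3/2, 0), (-1, 1), (3/2, -1), (1/2, 2)

T1 shear: y ← y + 2·x: (-3, 0) → (-3, -6); (-2, -2) → (-2, -6); (3, 2) → (3, 8); (1, -4) → (1, -2)
T2 shear: y ← y − 2·x: (-3, -6) → (-3, 0); (-2, -6) → (-2, -2); (3, 8) → (3, 2); (1, -2) → (1, -4)
T3 reflect across y = 0: (-3, 0) → (-3, 0); (-2, -2) → (-2, 2); (3, 2) → (3, -2); (1, -4) → (1, 4)
T4 scale by (1/2, 1/2): (-3, 0) → (-3/2, 0); (-2, 2) → (-1, 1); (3, -2) → (3/2, -1); (1, 4) → (1/2, 2)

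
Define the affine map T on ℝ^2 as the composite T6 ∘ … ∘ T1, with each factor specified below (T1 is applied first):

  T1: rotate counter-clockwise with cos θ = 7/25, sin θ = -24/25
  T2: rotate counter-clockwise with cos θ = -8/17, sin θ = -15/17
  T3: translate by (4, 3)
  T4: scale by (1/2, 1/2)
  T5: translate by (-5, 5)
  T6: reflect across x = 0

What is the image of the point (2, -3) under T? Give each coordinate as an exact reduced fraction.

T(p) = (3121/850, 6947/850)

T1 rotate counter-clockwise with cos θ = 7/25, sin θ = -24/25: (2, -3) → (-58/25, -69/25)
T2 rotate counter-clockwise with cos θ = -8/17, sin θ = -15/17: (-58/25, -69/25) → (-571/425, 1422/425)
T3 translate by (4, 3): (-571/425, 1422/425) → (1129/425, 2697/425)
T4 scale by (1/2, 1/2): (1129/425, 2697/425) → (1129/850, 2697/850)
T5 translate by (-5, 5): (1129/850, 2697/850) → (-3121/850, 6947/850)
T6 reflect across x = 0: (-3121/850, 6947/850) → (3121/850, 6947/850)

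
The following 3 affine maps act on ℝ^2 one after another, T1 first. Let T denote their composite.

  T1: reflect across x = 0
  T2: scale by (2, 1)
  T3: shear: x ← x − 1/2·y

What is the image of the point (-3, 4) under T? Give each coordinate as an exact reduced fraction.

T(p) = (4, 4)

T1 reflect across x = 0: (-3, 4) → (3, 4)
T2 scale by (2, 1): (3, 4) → (6, 4)
T3 shear: x ← x − 1/2·y: (6, 4) → (4, 4)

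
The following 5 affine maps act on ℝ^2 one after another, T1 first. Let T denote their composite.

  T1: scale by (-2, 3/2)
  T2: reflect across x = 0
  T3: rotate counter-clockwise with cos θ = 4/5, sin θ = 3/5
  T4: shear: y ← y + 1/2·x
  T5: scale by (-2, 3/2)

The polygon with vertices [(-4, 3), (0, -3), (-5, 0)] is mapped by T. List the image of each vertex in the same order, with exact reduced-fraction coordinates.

image vertices: (91/5, -69/8), (-27/5, -27/8), (16, -15)

T1 scale by (-2, 3/2): (-4, 3) → (8, 9/2); (0, -3) → (0, -9/2); (-5, 0) → (10, 0)
T2 reflect across x = 0: (8, 9/2) → (-8, 9/2); (0, -9/2) → (0, -9/2); (10, 0) → (-10, 0)
T3 rotate counter-clockwise with cos θ = 4/5, sin θ = 3/5: (-8, 9/2) → (-91/10, -6/5); (0, -9/2) → (27/10, -18/5); (-10, 0) → (-8, -6)
T4 shear: y ← y + 1/2·x: (-91/10, -6/5) → (-91/10, -23/4); (27/10, -18/5) → (27/10, -9/4); (-8, -6) → (-8, -10)
T5 scale by (-2, 3/2): (-91/10, -23/4) → (91/5, -69/8); (27/10, -9/4) → (-27/5, -27/8); (-8, -10) → (16, -15)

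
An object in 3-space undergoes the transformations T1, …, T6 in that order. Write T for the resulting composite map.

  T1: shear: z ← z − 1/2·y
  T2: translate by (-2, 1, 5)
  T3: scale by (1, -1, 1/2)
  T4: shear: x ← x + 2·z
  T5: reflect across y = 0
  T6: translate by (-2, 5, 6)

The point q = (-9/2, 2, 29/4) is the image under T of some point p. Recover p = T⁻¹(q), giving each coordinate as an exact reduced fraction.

p = (-3, -4, -9/2)

T1 = [1 0 0 0; 0 1 0 0; 0 -1/2 1 0; 0 0 0 1]
T2·T1 = [1 0 0 -2; 0 1 0 1; 0 -1/2 1 5; 0 0 0 1]
T3·…·T1 = [1 0 0 -2; 0 -1 0 -1; 0 -1/4 1/2 5/2; 0 0 0 1]
T4·…·T1 = [1 -1/2 1 3; 0 -1 0 -1; 0 -1/4 1/2 5/2; 0 0 0 1]
T5·…·T1 = [1 -1/2 1 3; 0 1 0 1; 0 -1/4 1/2 5/2; 0 0 0 1]
T6·…·T1 = [1 -1/2 1 1; 0 1 0 6; 0 -1/4 1/2 17/2; 0 0 0 1]
det M = 1/2; M⁻¹ = [1 0 -2 16; 0 1 0 -6; 0 1/2 2 -20; 0 0 0 1]
M⁻¹ · (-9/2, 2, 29/4)ᵀ = (-3, -4, -9/2)ᵀ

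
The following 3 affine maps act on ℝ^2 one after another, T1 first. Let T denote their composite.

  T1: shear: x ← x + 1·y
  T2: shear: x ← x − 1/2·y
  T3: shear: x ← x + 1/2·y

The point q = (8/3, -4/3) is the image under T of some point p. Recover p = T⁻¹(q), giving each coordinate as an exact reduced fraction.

p = (4, -4/3)

T1 = [1 1 0; 0 1 0; 0 0 1]
T2·T1 = [1 1/2 0; 0 1 0; 0 0 1]
T3·…·T1 = [1 1 0; 0 1 0; 0 0 1]
det M = 1; M⁻¹ = [1 -1 0; 0 1 0; 0 0 1]
M⁻¹ · (8/3, -4/3)ᵀ = (4, -4/3)ᵀ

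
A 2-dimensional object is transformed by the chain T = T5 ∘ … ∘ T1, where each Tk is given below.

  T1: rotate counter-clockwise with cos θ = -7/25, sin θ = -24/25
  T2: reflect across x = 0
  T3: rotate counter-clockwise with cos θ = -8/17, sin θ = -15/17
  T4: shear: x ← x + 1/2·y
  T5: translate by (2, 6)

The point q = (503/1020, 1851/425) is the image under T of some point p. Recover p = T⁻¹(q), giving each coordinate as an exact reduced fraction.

T1 = [-7/25 24/25 0; -24/25 -7/25 0; 0 0 1]
T2·T1 = [7/25 -24/25 0; -24/25 -7/25 0; 0 0 1]
T3·…·T1 = [-416/425 87/425 0; 87/425 416/425 0; 0 0 1]
T4·…·T1 = [-149/170 59/85 0; 87/425 416/425 0; 0 0 1]
T5·…·T1 = [-149/170 59/85 2; 87/425 416/425 6; 0 0 1]
det M = -1; M⁻¹ = [-416/425 59/85 -938/425; 87/425 149/170 -2409/425; 0 0 1]
M⁻¹ · (503/1020, 1851/425)ᵀ = (1/3, -7/4)ᵀ

p = (1/3, -7/4)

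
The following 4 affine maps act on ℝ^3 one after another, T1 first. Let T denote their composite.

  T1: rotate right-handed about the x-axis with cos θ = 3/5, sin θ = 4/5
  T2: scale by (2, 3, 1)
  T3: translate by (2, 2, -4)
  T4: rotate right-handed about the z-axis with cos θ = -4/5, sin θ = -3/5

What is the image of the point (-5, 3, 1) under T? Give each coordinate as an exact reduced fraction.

T(p) = (47/5, 4/5, -1)

T1 rotate right-handed about the x-axis with cos θ = 3/5, sin θ = 4/5: (-5, 3, 1) → (-5, 1, 3)
T2 scale by (2, 3, 1): (-5, 1, 3) → (-10, 3, 3)
T3 translate by (2, 2, -4): (-10, 3, 3) → (-8, 5, -1)
T4 rotate right-handed about the z-axis with cos θ = -4/5, sin θ = -3/5: (-8, 5, -1) → (47/5, 4/5, -1)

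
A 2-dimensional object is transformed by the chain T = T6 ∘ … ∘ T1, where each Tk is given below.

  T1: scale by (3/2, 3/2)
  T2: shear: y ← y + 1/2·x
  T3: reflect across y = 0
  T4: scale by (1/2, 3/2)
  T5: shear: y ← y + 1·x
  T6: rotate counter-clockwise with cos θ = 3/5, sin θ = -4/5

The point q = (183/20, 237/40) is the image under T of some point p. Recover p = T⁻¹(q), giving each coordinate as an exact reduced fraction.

T1 = [3/2 0 0; 0 3/2 0; 0 0 1]
T2·T1 = [3/2 0 0; 3/4 3/2 0; 0 0 1]
T3·…·T1 = [3/2 0 0; -3/4 -3/2 0; 0 0 1]
T4·…·T1 = [3/4 0 0; -9/8 -9/4 0; 0 0 1]
T5·…·T1 = [3/4 0 0; -3/8 -9/4 0; 0 0 1]
T6·…·T1 = [3/20 -9/5 0; -33/40 -27/20 0; 0 0 1]
det M = -27/16; M⁻¹ = [4/5 -16/15 0; -22/45 -4/45 0; 0 0 1]
M⁻¹ · (183/20, 237/40)ᵀ = (1, -5)ᵀ

p = (1, -5)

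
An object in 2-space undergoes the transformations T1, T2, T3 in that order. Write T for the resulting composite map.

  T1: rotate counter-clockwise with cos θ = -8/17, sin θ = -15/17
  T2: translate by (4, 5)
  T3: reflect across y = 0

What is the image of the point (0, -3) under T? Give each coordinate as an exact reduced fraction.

T1 rotate counter-clockwise with cos θ = -8/17, sin θ = -15/17: (0, -3) → (-45/17, 24/17)
T2 translate by (4, 5): (-45/17, 24/17) → (23/17, 109/17)
T3 reflect across y = 0: (23/17, 109/17) → (23/17, -109/17)

T(p) = (23/17, -109/17)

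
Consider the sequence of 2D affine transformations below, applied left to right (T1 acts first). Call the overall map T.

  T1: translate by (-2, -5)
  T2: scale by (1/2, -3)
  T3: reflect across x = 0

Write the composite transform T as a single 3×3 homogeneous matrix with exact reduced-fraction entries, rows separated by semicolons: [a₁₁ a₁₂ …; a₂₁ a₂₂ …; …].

T1 = [1 0 -2; 0 1 -5; 0 0 1]
T2·T1 = [1/2 0 -1; 0 -3 15; 0 0 1]
T3·…·T1 = [-1/2 0 1; 0 -3 15; 0 0 1]

T = [-1/2 0 1; 0 -3 15; 0 0 1]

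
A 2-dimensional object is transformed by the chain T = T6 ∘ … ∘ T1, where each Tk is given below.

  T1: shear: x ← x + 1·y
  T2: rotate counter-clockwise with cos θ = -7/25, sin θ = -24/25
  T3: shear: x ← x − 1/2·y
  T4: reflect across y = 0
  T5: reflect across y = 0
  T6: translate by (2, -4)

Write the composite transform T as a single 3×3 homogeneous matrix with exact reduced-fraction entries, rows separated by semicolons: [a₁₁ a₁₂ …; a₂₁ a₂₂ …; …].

T = [1/5 13/10 2; -24/25 -31/25 -4; 0 0 1]

T1 = [1 1 0; 0 1 0; 0 0 1]
T2·T1 = [-7/25 17/25 0; -24/25 -31/25 0; 0 0 1]
T3·…·T1 = [1/5 13/10 0; -24/25 -31/25 0; 0 0 1]
T4·…·T1 = [1/5 13/10 0; 24/25 31/25 0; 0 0 1]
T5·…·T1 = [1/5 13/10 0; -24/25 -31/25 0; 0 0 1]
T6·…·T1 = [1/5 13/10 2; -24/25 -31/25 -4; 0 0 1]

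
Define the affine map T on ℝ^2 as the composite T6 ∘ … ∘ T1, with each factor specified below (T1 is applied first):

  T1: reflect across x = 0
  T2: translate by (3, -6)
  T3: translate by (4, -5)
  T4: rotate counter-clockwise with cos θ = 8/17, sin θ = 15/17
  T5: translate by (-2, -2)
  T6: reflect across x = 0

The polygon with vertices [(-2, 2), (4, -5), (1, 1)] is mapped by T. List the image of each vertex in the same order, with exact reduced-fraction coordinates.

image vertices: (-173/17, 29/17), (-230/17, -117/17), (-164/17, -24/17)

T1 reflect across x = 0: (-2, 2) → (2, 2); (4, -5) → (-4, -5); (1, 1) → (-1, 1)
T2 translate by (3, -6): (2, 2) → (5, -4); (-4, -5) → (-1, -11); (-1, 1) → (2, -5)
T3 translate by (4, -5): (5, -4) → (9, -9); (-1, -11) → (3, -16); (2, -5) → (6, -10)
T4 rotate counter-clockwise with cos θ = 8/17, sin θ = 15/17: (9, -9) → (207/17, 63/17); (3, -16) → (264/17, -83/17); (6, -10) → (198/17, 10/17)
T5 translate by (-2, -2): (207/17, 63/17) → (173/17, 29/17); (264/17, -83/17) → (230/17, -117/17); (198/17, 10/17) → (164/17, -24/17)
T6 reflect across x = 0: (173/17, 29/17) → (-173/17, 29/17); (230/17, -117/17) → (-230/17, -117/17); (164/17, -24/17) → (-164/17, -24/17)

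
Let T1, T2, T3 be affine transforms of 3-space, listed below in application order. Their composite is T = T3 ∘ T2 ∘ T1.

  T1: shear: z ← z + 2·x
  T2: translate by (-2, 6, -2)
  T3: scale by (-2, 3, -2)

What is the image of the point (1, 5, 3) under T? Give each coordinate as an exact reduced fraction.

T1 shear: z ← z + 2·x: (1, 5, 3) → (1, 5, 5)
T2 translate by (-2, 6, -2): (1, 5, 5) → (-1, 11, 3)
T3 scale by (-2, 3, -2): (-1, 11, 3) → (2, 33, -6)

T(p) = (2, 33, -6)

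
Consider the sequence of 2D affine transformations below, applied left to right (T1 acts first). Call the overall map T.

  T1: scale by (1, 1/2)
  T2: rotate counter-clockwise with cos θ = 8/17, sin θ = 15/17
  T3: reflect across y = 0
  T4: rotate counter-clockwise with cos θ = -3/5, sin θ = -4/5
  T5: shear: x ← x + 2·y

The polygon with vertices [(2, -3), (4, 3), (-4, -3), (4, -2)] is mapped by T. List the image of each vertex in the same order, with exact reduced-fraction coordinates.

T1 scale by (1, 1/2): (2, -3) → (2, -3/2); (4, 3) → (4, 3/2); (-4, -3) → (-4, -3/2); (4, -2) → (4, -1)
T2 rotate counter-clockwise with cos θ = 8/17, sin θ = 15/17: (2, -3/2) → (77/34, 18/17); (4, 3/2) → (19/34, 72/17); (-4, -3/2) → (-19/34, -72/17); (4, -1) → (47/17, 52/17)
T3 reflect across y = 0: (77/34, 18/17) → (77/34, -18/17); (19/34, 72/17) → (19/34, -72/17); (-19/34, -72/17) → (-19/34, 72/17); (47/17, 52/17) → (47/17, -52/17)
T4 rotate counter-clockwise with cos θ = -3/5, sin θ = -4/5: (77/34, -18/17) → (-75/34, -20/17); (19/34, -72/17) → (-633/170, 178/85); (-19/34, 72/17) → (633/170, -178/85); (47/17, -52/17) → (-349/85, -32/85)
T5 shear: x ← x + 2·y: (-75/34, -20/17) → (-155/34, -20/17); (-633/170, 178/85) → (79/170, 178/85); (633/170, -178/85) → (-79/170, -178/85); (-349/85, -32/85) → (-413/85, -32/85)

image vertices: (-155/34, -20/17), (79/170, 178/85), (-79/170, -178/85), (-413/85, -32/85)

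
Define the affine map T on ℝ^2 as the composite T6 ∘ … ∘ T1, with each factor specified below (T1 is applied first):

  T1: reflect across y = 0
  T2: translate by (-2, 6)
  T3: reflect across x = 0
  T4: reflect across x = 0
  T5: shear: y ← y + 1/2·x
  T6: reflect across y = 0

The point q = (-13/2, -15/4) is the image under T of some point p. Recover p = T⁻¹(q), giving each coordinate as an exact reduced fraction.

T1 = [1 0 0; 0 -1 0; 0 0 1]
T2·T1 = [1 0 -2; 0 -1 6; 0 0 1]
T3·…·T1 = [-1 0 2; 0 -1 6; 0 0 1]
T4·…·T1 = [1 0 -2; 0 -1 6; 0 0 1]
T5·…·T1 = [1 0 -2; 1/2 -1 5; 0 0 1]
T6·…·T1 = [1 0 -2; -1/2 1 -5; 0 0 1]
det M = 1; M⁻¹ = [1 0 2; 1/2 1 6; 0 0 1]
M⁻¹ · (-13/2, -15/4)ᵀ = (-9/2, -1)ᵀ

p = (-9/2, -1)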